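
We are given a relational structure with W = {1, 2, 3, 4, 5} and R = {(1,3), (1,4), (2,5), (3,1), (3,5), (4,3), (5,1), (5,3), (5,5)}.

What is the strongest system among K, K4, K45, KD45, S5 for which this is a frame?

Transitive (axiom 4): no — 1 R 3 and 3 R 5, but not 1 R 5.
Euclidean (axiom 5): no — 1 R 3 and 1 R 4, but not 3 R 4.
Serial (axiom D): yes — every world has a successor (e.g. 1 R 3).
Reflexive (axiom T): no — 1 is not related to itself.
So F validates K; K4 would additionally require R to be transitive. The strongest is K.

K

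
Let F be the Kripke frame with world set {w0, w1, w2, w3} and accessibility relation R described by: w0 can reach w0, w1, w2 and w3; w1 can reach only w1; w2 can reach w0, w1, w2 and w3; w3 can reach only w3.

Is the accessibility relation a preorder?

Yes

Reflexive: yes — every world is R-related to itself.
Transitive: yes — every two-step R-path is closed by a direct edge.
So R is a preorder.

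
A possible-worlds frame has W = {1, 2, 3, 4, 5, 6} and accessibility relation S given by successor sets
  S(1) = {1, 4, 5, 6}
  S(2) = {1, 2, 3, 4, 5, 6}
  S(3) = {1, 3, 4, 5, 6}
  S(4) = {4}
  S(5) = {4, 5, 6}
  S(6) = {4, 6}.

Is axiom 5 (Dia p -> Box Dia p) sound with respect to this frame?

By correspondence theory, 5 is valid on a frame iff S is Euclidean.
Euclidean: no — 1 S 4 and 1 S 5, but not 4 S 5.

No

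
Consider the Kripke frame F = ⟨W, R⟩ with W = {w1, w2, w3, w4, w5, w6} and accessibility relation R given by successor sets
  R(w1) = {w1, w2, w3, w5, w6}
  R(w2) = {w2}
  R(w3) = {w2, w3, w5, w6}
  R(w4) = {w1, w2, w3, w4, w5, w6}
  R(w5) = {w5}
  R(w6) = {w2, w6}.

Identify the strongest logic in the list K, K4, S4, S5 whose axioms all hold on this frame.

S4

Transitive (axiom 4): yes — every two-step R-path is closed by a direct edge.
Reflexive (axiom T): yes — every world is R-related to itself.
Euclidean (axiom 5): no — w1 R w2 and w1 R w3, but not w2 R w3.
So F validates K, K4, S4; S5 would additionally require R to be Euclidean. The strongest is S4.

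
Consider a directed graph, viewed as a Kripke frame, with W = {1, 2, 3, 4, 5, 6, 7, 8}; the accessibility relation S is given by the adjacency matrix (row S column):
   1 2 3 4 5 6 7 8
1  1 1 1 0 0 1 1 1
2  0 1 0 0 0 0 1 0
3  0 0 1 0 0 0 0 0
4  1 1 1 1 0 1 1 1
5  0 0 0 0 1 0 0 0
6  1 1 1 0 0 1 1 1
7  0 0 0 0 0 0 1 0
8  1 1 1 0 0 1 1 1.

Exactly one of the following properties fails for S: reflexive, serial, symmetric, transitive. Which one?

Reflexive: yes — every world is S-related to itself.
Serial: yes — every world has a successor (e.g. 1 S 1).
Symmetric: no — 1 S 2 but not 2 S 1.
Transitive: yes — every two-step S-path is closed by a direct edge.
Only symmetric fails.

symmetric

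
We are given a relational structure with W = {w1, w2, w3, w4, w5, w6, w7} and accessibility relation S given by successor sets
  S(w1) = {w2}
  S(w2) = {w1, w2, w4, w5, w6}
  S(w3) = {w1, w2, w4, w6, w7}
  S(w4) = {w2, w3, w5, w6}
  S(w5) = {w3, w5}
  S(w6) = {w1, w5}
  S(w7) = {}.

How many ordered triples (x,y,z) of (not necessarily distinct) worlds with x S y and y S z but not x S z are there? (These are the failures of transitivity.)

Enumerating: (w1,w2,w1), (w1,w2,w4), (w1,w2,w5), (w1,w2,w6), (w2,w4,w3), (w2,w5,w3), (w3,w2,w5), (w3,w4,w3), (w3,w4,w5), (w3,w6,w5), (w4,w2,w1), (w4,w2,w4), … and 11 more.
Total: 23.

23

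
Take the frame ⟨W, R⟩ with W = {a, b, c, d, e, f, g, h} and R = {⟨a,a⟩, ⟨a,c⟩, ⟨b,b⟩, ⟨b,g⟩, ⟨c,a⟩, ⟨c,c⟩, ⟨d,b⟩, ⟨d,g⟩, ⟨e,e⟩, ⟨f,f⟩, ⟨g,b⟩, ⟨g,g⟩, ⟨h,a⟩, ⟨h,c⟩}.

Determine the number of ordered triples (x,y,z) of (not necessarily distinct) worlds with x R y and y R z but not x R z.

0

R is transitive; there are no such tuples.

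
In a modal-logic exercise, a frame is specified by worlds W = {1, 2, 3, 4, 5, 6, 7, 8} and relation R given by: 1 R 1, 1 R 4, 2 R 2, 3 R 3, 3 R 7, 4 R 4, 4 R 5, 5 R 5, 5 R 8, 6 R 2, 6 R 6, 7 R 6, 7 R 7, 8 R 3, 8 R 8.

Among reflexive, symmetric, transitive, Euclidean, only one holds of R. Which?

reflexive

Reflexive: yes — every world is R-related to itself.
Symmetric: no — 1 R 4 but not 4 R 1.
Transitive: no — 1 R 4 and 4 R 5, but not 1 R 5.
Euclidean: no — 1 R 4 and 1 R 1, but not 4 R 1.
Only reflexive holds.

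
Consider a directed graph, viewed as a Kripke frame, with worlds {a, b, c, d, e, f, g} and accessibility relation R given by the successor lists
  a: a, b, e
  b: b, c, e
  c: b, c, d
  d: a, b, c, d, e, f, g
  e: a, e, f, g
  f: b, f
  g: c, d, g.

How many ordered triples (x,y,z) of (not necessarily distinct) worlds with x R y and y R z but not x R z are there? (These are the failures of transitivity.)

Enumerating: (a,b,c), (a,e,f), (a,e,g), (b,c,d), (b,e,a), (b,e,f), (b,e,g), (c,b,e), (c,d,a), (c,d,e), (c,d,f), (c,d,g), … and 11 more.
Total: 23.

23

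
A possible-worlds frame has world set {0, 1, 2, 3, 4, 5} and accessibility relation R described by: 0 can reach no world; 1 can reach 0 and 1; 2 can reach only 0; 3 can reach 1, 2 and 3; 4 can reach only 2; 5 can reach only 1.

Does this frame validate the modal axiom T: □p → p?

No

Axiom T corresponds to the accessibility relation being reflexive.
Reflexive: no — 0 is not related to itself.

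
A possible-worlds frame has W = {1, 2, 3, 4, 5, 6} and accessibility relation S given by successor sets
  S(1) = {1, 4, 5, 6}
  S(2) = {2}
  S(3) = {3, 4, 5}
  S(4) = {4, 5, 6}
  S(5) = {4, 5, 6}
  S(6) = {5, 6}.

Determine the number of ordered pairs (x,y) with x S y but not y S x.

6

Enumerating: (1,4), (1,5), (1,6), (3,4), (3,5), (4,6).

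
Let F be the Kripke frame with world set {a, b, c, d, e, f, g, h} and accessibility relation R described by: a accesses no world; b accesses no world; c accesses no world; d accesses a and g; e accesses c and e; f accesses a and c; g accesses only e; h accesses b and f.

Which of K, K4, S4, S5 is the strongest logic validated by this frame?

K

Transitive (axiom 4): no — d R g and g R e, but not d R e.
Reflexive (axiom T): no — a is not related to itself.
Euclidean (axiom 5): no — d R a and d R g, but not a R g.
So F validates K; K4 would additionally require R to be transitive. The strongest is K.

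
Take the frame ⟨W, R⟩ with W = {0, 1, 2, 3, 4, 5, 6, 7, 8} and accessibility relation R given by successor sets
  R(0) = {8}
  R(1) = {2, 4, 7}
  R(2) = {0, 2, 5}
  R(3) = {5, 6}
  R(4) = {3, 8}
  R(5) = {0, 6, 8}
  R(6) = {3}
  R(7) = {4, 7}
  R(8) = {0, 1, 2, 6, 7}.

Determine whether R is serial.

Yes

Serial: yes — every world has a successor (e.g. 0 R 8).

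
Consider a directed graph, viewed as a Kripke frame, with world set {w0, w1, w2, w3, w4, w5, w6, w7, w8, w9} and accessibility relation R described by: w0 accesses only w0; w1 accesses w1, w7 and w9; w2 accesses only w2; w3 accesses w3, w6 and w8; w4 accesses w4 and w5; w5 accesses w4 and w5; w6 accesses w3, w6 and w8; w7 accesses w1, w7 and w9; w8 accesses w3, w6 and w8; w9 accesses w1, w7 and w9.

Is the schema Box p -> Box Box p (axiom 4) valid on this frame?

Yes

Axiom 4 corresponds to the accessibility relation being transitive.
Transitive: yes — every two-step R-path is closed by a direct edge.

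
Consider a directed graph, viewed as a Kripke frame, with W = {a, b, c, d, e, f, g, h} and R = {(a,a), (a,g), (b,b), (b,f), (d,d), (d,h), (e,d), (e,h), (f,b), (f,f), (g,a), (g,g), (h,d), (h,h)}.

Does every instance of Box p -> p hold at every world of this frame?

By correspondence theory, T is valid on a frame iff R is reflexive.
Reflexive: no — c is not related to itself.

No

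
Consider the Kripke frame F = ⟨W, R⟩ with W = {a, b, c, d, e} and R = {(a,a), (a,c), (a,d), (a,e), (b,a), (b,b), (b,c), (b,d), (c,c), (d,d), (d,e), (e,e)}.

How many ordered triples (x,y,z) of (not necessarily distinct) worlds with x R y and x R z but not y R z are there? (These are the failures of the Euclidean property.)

Enumerating: (a,c,a), (a,c,d), (a,c,e), (a,d,a), (a,d,c), (a,e,a), (a,e,c), (a,e,d), (b,a,b), (b,c,a), (b,c,b), (b,c,d), (b,d,a), (b,d,b), (b,d,c), (d,e,d).

16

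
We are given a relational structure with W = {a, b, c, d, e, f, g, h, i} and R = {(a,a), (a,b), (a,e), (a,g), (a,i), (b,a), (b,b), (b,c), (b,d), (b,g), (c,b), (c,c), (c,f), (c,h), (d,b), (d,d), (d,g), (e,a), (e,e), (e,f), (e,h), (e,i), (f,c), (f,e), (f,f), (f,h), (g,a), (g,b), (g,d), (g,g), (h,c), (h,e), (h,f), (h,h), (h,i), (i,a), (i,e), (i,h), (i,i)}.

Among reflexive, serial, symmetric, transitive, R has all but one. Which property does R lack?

Reflexive: yes — every world is R-related to itself.
Serial: yes — every world has a successor (e.g. a R a).
Symmetric: yes — every pair in R has its reverse in R.
Transitive: no — a R b and b R c, but not a R c.
Only transitive fails.

transitive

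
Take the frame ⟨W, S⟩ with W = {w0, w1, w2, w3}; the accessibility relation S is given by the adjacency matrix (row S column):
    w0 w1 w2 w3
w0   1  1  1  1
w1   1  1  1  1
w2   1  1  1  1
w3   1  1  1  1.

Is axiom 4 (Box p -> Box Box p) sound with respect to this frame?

The schema 4 characterises exactly the transitive frames.
Transitive: yes — every two-step S-path is closed by a direct edge.

Yes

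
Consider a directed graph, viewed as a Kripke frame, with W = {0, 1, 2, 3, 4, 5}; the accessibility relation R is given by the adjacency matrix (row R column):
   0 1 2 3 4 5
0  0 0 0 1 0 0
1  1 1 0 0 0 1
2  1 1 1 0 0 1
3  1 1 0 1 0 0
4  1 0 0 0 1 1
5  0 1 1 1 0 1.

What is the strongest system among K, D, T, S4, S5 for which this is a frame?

Serial (axiom D): yes — every world has a successor (e.g. 0 R 3).
Reflexive (axiom T): no — 0 is not related to itself.
Transitive (axiom 4): no — 0 R 3 and 3 R 1, but not 0 R 1.
Euclidean (axiom 5): no — 1 R 0 and 1 R 5, but not 0 R 5.
So F validates K, D; T would additionally require R to be reflexive. The strongest is D.

D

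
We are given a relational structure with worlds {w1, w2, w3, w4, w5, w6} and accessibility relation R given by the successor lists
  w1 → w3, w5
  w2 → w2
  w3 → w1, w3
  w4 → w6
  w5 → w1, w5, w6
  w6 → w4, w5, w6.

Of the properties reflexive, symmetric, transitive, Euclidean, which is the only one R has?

symmetric

Reflexive: no — w1 is not related to itself.
Symmetric: yes — every pair in R has its reverse in R.
Transitive: no — w1 R w5 and w5 R w6, but not w1 R w6.
Euclidean: no — w1 R w3 and w1 R w5, but not w3 R w5.
Only symmetric holds.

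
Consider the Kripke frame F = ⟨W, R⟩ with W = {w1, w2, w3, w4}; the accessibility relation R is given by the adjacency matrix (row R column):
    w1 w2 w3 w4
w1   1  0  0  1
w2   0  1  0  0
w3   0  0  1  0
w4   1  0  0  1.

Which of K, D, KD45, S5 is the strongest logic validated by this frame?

Serial (axiom D): yes — every world has a successor (e.g. w1 R w1).
Euclidean (axiom 5): yes — any two successors of a common world are R-related.
Transitive (axiom 4): yes — every two-step R-path is closed by a direct edge.
Reflexive (axiom T): yes — every world is R-related to itself.
So F validates K, D, KD45, S5. The strongest is S5.

S5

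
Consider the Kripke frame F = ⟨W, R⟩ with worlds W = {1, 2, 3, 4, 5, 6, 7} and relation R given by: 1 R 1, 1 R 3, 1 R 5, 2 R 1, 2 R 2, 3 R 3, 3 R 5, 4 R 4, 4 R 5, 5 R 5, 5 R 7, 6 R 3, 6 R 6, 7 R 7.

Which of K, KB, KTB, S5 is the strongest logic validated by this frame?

Symmetric (axiom B): no — 1 R 3 but not 3 R 1.
Reflexive (axiom T): yes — every world is R-related to itself.
Euclidean (axiom 5): no — 1 R 5 and 1 R 3, but not 5 R 3.
So F validates K; KB would additionally require R to be symmetric. The strongest is K.

K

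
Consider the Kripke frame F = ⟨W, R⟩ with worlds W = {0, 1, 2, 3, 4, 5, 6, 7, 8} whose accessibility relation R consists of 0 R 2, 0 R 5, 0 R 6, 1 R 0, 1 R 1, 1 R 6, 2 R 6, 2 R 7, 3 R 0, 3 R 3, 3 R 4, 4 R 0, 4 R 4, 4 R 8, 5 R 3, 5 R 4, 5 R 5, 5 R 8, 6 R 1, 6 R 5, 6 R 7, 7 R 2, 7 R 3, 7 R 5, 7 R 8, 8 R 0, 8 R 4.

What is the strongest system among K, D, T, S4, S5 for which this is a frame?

D

Serial (axiom D): yes — every world has a successor (e.g. 0 R 2).
Reflexive (axiom T): no — 0 is not related to itself.
Transitive (axiom 4): no — 0 R 2 and 2 R 7, but not 0 R 7.
Euclidean (axiom 5): no — 0 R 2 and 0 R 5, but not 2 R 5.
So F validates K, D; T would additionally require R to be reflexive. The strongest is D.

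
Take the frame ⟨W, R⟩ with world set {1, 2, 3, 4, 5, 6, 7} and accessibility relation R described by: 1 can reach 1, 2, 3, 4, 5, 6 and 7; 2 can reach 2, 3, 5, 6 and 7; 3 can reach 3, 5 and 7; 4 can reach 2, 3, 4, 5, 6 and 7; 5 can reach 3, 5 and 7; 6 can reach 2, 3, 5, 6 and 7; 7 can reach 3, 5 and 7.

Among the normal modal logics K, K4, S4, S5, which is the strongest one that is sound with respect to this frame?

S4

Transitive (axiom 4): yes — every two-step R-path is closed by a direct edge.
Reflexive (axiom T): yes — every world is R-related to itself.
Euclidean (axiom 5): no — 1 R 2 and 1 R 4, but not 2 R 4.
So F validates K, K4, S4; S5 would additionally require R to be Euclidean. The strongest is S4.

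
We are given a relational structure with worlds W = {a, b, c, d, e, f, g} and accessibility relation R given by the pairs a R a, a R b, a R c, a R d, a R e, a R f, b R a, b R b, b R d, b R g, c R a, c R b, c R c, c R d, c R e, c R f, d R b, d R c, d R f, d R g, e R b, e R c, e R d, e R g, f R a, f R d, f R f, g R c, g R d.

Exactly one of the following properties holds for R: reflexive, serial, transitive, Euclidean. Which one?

Reflexive: no — d is not related to itself.
Serial: yes — every world has a successor (e.g. a R a).
Transitive: no — a R b and b R g, but not a R g.
Euclidean: no — a R b and a R c, but not b R c.
Only serial holds.

serial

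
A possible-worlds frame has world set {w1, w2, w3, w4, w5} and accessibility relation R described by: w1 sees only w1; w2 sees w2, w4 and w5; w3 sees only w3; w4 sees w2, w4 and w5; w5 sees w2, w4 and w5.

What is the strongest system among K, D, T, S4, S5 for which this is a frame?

S5

Serial (axiom D): yes — every world has a successor (e.g. w1 R w1).
Reflexive (axiom T): yes — every world is R-related to itself.
Transitive (axiom 4): yes — every two-step R-path is closed by a direct edge.
Euclidean (axiom 5): yes — any two successors of a common world are R-related.
So F validates K, D, T, S4, S5. The strongest is S5.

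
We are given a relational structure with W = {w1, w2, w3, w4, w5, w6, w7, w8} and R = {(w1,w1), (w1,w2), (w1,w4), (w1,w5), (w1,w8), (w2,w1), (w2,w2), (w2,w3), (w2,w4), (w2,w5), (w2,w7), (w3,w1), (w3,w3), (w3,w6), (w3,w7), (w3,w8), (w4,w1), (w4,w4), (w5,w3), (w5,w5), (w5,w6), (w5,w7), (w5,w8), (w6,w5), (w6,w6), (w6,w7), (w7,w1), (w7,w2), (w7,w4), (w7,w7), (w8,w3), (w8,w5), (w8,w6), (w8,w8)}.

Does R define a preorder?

Reflexive: yes — every world is R-related to itself.
Transitive: no — w1 R w2 and w2 R w3, but not w1 R w3.
So R is not a preorder.

No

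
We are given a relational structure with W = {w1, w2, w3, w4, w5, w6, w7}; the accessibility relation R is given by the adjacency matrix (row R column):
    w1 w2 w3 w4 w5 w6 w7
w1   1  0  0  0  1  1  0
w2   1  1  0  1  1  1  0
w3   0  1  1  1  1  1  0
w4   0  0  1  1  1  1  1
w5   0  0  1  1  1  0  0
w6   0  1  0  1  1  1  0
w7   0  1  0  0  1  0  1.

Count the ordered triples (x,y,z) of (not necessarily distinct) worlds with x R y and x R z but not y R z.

Enumerating: (w1,w5,w1), (w1,w5,w6), (w1,w6,w1), (w2,w1,w2), (w2,w1,w4), (w2,w4,w1), (w2,w4,w2), (w2,w5,w1), (w2,w5,w2), (w2,w5,w6), (w2,w6,w1), (w3,w2,w3), … and 18 more.
Total: 30.

30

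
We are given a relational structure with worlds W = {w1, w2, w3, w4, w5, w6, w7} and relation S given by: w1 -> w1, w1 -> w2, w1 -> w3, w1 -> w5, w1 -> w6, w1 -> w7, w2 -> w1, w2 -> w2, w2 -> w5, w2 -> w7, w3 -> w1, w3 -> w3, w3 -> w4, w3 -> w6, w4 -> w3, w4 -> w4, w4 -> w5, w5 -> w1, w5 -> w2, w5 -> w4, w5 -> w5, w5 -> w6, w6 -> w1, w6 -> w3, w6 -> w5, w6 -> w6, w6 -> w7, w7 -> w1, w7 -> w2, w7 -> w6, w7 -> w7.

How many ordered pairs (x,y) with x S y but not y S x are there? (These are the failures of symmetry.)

0

S is symmetric; there are no such tuples.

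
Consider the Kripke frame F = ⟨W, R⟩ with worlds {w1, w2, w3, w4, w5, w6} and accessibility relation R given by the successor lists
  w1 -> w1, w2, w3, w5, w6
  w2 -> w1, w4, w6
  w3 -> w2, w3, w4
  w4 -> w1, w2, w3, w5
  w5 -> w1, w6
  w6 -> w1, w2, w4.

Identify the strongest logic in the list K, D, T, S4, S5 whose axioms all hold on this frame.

D

Serial (axiom D): yes — every world has a successor (e.g. w1 R w1).
Reflexive (axiom T): no — w2 is not related to itself.
Transitive (axiom 4): no — w1 R w2 and w2 R w4, but not w1 R w4.
Euclidean (axiom 5): no — w1 R w2 and w1 R w3, but not w2 R w3.
So F validates K, D; T would additionally require R to be reflexive. The strongest is D.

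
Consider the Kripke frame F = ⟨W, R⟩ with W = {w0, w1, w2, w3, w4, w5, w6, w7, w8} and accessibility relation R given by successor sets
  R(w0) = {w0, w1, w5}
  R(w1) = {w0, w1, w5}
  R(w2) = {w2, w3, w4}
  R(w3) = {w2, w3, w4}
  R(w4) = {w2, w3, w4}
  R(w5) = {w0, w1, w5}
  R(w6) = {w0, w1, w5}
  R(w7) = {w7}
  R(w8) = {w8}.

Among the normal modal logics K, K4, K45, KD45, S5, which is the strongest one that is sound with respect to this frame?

Transitive (axiom 4): yes — every two-step R-path is closed by a direct edge.
Euclidean (axiom 5): yes — any two successors of a common world are R-related.
Serial (axiom D): yes — every world has a successor (e.g. w0 R w0).
Reflexive (axiom T): no — w6 is not related to itself.
So F validates K, K4, K45, KD45; S5 would additionally require R to be reflexive. The strongest is KD45.

KD45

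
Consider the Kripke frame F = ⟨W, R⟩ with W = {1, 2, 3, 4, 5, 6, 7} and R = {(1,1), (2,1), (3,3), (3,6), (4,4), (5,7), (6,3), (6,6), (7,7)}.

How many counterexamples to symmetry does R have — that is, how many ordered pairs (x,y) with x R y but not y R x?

Enumerating: (2,1), (5,7).

2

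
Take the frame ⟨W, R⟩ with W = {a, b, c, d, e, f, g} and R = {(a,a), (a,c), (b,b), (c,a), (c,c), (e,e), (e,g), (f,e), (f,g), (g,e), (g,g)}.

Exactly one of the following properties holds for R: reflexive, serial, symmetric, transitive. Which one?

transitive

Reflexive: no — d is not related to itself.
Serial: no — d has no R-successor.
Symmetric: no — f R e but not e R f.
Transitive: yes — every two-step R-path is closed by a direct edge.
Only transitive holds.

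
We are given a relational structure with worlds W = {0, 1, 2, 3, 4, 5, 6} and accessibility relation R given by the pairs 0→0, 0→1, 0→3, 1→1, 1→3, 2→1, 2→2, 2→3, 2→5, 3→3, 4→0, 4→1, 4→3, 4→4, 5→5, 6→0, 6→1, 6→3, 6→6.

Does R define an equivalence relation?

Reflexive: yes — every world is R-related to itself.
Symmetric: no — 0 R 1 but not 1 R 0.
Transitive: yes — every two-step R-path is closed by a direct edge.
So R is not an equivalence relation.

No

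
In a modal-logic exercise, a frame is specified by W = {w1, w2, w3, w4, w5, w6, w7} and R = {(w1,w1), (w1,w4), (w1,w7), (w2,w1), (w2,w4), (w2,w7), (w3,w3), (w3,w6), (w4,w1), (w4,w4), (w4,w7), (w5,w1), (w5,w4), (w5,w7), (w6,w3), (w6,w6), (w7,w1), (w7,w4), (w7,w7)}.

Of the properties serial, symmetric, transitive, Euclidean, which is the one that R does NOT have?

symmetric

Serial: yes — every world has a successor (e.g. w1 R w1).
Symmetric: no — w2 R w1 but not w1 R w2.
Transitive: yes — every two-step R-path is closed by a direct edge.
Euclidean: yes — any two successors of a common world are R-related.
Only symmetric fails.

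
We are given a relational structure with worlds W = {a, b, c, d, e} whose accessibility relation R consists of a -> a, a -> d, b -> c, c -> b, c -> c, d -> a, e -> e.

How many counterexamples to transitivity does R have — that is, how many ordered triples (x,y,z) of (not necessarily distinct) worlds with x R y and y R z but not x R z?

Enumerating: (b,c,b), (d,a,d).

2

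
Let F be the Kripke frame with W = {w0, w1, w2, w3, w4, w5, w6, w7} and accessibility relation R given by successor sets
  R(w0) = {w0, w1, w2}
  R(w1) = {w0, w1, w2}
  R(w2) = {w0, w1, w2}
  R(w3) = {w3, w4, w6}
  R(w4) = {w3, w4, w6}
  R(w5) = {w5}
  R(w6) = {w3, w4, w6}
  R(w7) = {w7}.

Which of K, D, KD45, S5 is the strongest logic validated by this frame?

S5

Serial (axiom D): yes — every world has a successor (e.g. w0 R w0).
Euclidean (axiom 5): yes — any two successors of a common world are R-related.
Transitive (axiom 4): yes — every two-step R-path is closed by a direct edge.
Reflexive (axiom T): yes — every world is R-related to itself.
So F validates K, D, KD45, S5. The strongest is S5.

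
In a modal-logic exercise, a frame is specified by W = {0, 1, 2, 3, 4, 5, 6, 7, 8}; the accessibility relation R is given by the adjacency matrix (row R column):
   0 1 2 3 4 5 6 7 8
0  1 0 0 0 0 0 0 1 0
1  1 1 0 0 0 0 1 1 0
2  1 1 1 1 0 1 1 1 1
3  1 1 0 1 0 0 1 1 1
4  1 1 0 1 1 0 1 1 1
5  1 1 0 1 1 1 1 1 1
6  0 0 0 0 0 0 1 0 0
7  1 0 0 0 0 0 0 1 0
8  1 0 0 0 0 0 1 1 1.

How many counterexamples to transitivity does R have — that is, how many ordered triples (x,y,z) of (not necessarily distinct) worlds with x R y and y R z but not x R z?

1

Enumerating: (2,5,4).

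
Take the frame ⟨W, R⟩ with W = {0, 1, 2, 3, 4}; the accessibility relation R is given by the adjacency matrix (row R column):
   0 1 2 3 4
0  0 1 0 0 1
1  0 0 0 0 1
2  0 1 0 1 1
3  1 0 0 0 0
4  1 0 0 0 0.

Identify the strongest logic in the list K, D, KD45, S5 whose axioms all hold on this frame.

Serial (axiom D): yes — every world has a successor (e.g. 0 R 1).
Euclidean (axiom 5): no — 0 R 4 and 0 R 1, but not 4 R 1.
Transitive (axiom 4): no — 1 R 4 and 4 R 0, but not 1 R 0.
Reflexive (axiom T): no — 0 is not related to itself.
So F validates K, D; KD45 would additionally require R to be Euclidean and transitive. The strongest is D.

D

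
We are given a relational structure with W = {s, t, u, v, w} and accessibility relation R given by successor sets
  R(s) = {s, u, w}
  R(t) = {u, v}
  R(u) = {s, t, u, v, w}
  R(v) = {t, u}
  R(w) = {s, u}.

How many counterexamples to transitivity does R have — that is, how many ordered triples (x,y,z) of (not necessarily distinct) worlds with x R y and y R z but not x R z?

Enumerating: (s,u,t), (s,u,v), (t,u,s), (t,u,t), (t,u,w), (t,v,t), (v,t,v), (v,u,s), (v,u,v), (v,u,w), (w,s,w), (w,u,t), (w,u,v), (w,u,w).

14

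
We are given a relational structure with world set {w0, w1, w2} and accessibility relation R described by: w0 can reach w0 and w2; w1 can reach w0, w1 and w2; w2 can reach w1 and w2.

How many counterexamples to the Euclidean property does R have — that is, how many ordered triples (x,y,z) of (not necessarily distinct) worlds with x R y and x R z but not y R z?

Enumerating: (w0,w2,w0), (w1,w0,w1), (w1,w2,w0).

3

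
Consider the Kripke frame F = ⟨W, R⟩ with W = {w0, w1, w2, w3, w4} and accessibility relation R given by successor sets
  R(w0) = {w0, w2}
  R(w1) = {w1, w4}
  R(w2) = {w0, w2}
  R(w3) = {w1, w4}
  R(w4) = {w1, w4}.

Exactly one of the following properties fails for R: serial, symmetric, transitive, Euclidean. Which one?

symmetric

Serial: yes — every world has a successor (e.g. w0 R w0).
Symmetric: no — w3 R w1 but not w1 R w3.
Transitive: yes — every two-step R-path is closed by a direct edge.
Euclidean: yes — any two successors of a common world are R-related.
Only symmetric fails.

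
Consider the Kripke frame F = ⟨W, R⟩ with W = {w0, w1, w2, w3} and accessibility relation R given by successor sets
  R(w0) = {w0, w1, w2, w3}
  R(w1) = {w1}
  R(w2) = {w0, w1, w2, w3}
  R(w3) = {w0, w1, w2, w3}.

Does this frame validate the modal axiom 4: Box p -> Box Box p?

Yes

By correspondence theory, 4 is valid on a frame iff R is transitive.
Transitive: yes — every two-step R-path is closed by a direct edge.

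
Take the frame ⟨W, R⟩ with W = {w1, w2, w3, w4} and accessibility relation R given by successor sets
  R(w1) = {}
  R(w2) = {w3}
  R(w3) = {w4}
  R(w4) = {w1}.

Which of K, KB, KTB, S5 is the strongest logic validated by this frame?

Symmetric (axiom B): no — w2 R w3 but not w3 R w2.
Reflexive (axiom T): no — w1 is not related to itself.
Euclidean (axiom 5): no — w2 R w3 and w2 R w3, but not w3 R w3.
So F validates K; KB would additionally require R to be symmetric. The strongest is K.

K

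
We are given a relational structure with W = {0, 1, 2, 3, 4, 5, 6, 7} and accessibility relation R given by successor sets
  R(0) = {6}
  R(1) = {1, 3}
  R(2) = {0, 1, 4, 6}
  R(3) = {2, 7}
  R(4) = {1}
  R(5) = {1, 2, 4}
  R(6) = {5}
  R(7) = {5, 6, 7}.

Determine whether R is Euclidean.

No

Euclidean: no — 2 R 0 and 2 R 1, but not 0 R 1.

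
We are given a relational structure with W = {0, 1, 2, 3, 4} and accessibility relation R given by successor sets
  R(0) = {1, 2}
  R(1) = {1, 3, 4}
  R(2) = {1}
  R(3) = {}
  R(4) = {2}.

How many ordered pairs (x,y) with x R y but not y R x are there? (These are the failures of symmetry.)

Enumerating: (0,1), (0,2), (1,3), (1,4), (2,1), (4,2).

6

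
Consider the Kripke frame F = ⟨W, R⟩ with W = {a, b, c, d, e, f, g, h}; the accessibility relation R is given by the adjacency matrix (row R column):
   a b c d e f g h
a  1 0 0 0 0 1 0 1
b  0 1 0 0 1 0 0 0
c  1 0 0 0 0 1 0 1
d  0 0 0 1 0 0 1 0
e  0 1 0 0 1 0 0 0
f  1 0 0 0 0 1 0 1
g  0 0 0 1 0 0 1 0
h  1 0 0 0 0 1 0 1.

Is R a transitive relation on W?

Yes

Transitive: yes — every two-step R-path is closed by a direct edge.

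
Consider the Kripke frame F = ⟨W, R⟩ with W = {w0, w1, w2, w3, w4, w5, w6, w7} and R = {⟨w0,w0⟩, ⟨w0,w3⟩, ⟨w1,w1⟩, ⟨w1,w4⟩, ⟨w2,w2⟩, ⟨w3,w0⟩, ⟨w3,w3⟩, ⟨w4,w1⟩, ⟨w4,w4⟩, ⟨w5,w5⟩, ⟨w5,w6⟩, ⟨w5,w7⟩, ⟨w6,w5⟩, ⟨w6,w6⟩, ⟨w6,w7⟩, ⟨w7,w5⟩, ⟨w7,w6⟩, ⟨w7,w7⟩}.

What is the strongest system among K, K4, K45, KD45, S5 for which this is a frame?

Transitive (axiom 4): yes — every two-step R-path is closed by a direct edge.
Euclidean (axiom 5): yes — any two successors of a common world are R-related.
Serial (axiom D): yes — every world has a successor (e.g. w0 R w0).
Reflexive (axiom T): yes — every world is R-related to itself.
So F validates K, K4, K45, KD45, S5. The strongest is S5.

S5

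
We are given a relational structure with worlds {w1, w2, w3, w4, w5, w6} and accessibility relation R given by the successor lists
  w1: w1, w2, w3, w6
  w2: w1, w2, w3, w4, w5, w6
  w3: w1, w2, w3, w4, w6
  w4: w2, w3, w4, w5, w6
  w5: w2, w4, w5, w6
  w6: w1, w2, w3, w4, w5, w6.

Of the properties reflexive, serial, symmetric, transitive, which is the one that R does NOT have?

transitive

Reflexive: yes — every world is R-related to itself.
Serial: yes — every world has a successor (e.g. w1 R w1).
Symmetric: yes — every pair in R has its reverse in R.
Transitive: no — w1 R w2 and w2 R w4, but not w1 R w4.
Only transitive fails.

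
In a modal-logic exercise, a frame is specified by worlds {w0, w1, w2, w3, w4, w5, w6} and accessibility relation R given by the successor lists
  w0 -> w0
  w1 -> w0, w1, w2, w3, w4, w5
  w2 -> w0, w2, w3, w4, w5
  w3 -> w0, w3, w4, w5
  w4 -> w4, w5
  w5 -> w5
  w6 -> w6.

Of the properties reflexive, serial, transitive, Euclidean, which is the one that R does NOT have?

Reflexive: yes — every world is R-related to itself.
Serial: yes — every world has a successor (e.g. w0 R w0).
Transitive: yes — every two-step R-path is closed by a direct edge.
Euclidean: no — w1 R w0 and w1 R w2, but not w0 R w2.
Only Euclidean fails.

Euclidean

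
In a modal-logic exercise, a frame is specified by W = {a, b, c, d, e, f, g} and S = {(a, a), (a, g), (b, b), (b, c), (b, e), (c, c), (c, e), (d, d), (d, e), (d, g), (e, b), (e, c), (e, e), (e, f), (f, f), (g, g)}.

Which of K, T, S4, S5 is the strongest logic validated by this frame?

T

Reflexive (axiom T): yes — every world is S-related to itself.
Transitive (axiom 4): no — b S e and e S f, but not b S f.
Euclidean (axiom 5): no — d S e and d S g, but not e S g.
So F validates K, T; S4 would additionally require S to be transitive. The strongest is T.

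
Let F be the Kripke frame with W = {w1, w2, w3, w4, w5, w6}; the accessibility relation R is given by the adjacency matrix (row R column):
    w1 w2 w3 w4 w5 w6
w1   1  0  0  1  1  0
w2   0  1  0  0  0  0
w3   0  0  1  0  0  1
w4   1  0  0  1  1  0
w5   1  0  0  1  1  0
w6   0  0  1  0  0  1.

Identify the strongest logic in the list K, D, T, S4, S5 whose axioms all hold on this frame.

S5

Serial (axiom D): yes — every world has a successor (e.g. w1 R w1).
Reflexive (axiom T): yes — every world is R-related to itself.
Transitive (axiom 4): yes — every two-step R-path is closed by a direct edge.
Euclidean (axiom 5): yes — any two successors of a common world are R-related.
So F validates K, D, T, S4, S5. The strongest is S5.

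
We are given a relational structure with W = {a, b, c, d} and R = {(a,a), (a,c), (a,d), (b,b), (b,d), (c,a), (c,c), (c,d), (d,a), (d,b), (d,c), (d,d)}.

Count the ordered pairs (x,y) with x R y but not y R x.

0

R is symmetric; there are no such tuples.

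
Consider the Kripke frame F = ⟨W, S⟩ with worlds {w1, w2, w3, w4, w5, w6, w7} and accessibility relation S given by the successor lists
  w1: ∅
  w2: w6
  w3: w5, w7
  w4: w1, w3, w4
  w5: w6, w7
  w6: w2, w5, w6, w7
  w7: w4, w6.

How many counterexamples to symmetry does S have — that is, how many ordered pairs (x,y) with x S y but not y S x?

6

Enumerating: (w3,w5), (w3,w7), (w4,w1), (w4,w3), (w5,w7), (w7,w4).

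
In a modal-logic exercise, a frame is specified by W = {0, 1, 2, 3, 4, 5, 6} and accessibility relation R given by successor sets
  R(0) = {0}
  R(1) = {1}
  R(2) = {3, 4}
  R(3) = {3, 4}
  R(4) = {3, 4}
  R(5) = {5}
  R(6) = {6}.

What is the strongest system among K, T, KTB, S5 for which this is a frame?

Reflexive (axiom T): no — 2 is not related to itself.
Symmetric (axiom B): no — 2 R 3 but not 3 R 2.
Euclidean (axiom 5): yes — any two successors of a common world are R-related.
So F validates K; T would additionally require R to be reflexive. The strongest is K.

K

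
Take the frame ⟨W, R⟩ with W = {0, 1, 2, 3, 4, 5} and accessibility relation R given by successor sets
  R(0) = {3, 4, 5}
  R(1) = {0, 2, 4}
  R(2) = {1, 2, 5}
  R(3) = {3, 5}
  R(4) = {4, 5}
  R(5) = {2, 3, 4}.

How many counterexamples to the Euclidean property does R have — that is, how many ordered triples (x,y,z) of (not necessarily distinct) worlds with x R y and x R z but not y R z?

Enumerating: (0,3,4), (0,4,3), (0,5,5), (1,0,0), (1,0,2), (1,2,0), (1,2,4), (1,4,0), (1,4,2), (2,1,1), (2,1,5), (2,5,1), … and 9 more.
Total: 21.

21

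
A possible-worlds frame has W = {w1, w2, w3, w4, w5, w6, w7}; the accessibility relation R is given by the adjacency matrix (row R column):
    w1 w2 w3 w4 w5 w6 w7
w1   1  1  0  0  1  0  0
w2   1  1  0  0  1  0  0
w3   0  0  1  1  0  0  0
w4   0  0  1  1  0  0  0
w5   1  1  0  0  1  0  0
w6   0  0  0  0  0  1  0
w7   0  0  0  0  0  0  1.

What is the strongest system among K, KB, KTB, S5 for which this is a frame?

S5

Symmetric (axiom B): yes — every pair in R has its reverse in R.
Reflexive (axiom T): yes — every world is R-related to itself.
Euclidean (axiom 5): yes — any two successors of a common world are R-related.
So F validates K, KB, KTB, S5. The strongest is S5.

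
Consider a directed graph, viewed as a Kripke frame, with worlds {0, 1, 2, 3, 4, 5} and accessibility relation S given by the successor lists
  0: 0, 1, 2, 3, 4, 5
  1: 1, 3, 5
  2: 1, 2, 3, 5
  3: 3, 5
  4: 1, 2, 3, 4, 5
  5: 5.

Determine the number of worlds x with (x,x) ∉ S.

S is reflexive; there are no such worlds.

0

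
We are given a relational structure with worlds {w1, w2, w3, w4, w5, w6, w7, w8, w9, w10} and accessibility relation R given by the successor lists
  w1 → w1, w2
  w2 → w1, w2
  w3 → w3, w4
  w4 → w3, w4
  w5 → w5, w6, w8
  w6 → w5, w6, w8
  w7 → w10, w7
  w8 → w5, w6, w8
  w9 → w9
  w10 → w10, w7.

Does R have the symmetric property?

Yes

Symmetric: yes — every pair in R has its reverse in R.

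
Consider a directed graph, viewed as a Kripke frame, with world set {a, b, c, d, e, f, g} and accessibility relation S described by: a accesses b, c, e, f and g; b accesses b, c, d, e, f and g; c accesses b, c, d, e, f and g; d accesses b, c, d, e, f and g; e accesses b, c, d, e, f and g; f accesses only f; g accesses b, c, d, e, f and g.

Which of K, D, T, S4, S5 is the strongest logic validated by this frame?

D

Serial (axiom D): yes — every world has a successor (e.g. a S b).
Reflexive (axiom T): no — a is not related to itself.
Transitive (axiom 4): no — a S b and b S d, but not a S d.
Euclidean (axiom 5): no — a S f and a S b, but not f S b.
So F validates K, D; T would additionally require S to be reflexive. The strongest is D.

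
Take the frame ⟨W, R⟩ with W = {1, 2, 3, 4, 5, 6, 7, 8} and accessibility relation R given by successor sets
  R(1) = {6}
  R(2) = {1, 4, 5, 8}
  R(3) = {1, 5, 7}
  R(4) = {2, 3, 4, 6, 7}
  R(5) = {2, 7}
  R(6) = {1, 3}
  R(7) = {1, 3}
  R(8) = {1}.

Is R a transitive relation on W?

No

Transitive: no — 1 R 6 and 6 R 3, but not 1 R 3.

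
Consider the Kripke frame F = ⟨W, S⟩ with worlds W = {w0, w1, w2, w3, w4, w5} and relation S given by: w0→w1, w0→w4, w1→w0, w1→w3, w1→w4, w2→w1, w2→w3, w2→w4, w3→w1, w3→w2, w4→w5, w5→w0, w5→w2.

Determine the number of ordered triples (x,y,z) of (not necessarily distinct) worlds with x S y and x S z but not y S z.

25

Enumerating: (w0,w1,w1), (w0,w4,w1), (w0,w4,w4), (w1,w0,w0), (w1,w0,w3), (w1,w3,w0), (w1,w3,w3), (w1,w3,w4), (w1,w4,w0), (w1,w4,w3), (w1,w4,w4), (w2,w1,w1), … and 13 more.
Total: 25.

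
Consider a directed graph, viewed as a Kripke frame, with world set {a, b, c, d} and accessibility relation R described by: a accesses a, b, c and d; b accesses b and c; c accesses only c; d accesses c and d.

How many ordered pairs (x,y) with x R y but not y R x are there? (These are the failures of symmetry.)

Enumerating: (a,b), (a,c), (a,d), (b,c), (d,c).

5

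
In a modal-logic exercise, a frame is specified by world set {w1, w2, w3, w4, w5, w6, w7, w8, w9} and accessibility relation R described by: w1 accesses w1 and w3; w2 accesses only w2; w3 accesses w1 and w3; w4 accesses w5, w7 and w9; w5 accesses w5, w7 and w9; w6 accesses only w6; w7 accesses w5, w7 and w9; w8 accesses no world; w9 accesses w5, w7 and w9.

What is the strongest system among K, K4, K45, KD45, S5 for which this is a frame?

Transitive (axiom 4): yes — every two-step R-path is closed by a direct edge.
Euclidean (axiom 5): yes — any two successors of a common world are R-related.
Serial (axiom D): no — w8 has no R-successor.
Reflexive (axiom T): no — w4 is not related to itself.
So F validates K, K4, K45; KD45 would additionally require R to be serial. The strongest is K45.

K45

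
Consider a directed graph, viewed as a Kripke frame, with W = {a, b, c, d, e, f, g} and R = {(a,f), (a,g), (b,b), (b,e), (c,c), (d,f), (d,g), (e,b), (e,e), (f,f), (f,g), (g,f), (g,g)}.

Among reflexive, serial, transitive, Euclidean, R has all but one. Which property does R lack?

Reflexive: no — a is not related to itself.
Serial: yes — every world has a successor (e.g. a R f).
Transitive: yes — every two-step R-path is closed by a direct edge.
Euclidean: yes — any two successors of a common world are R-related.
Only reflexive fails.

reflexive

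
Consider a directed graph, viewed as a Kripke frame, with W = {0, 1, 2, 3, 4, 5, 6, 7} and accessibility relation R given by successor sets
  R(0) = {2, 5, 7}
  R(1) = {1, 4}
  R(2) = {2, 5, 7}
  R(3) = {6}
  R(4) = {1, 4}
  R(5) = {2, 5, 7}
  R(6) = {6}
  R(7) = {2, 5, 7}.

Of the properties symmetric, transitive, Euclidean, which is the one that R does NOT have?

symmetric

Symmetric: no — 0 R 2 but not 2 R 0.
Transitive: yes — every two-step R-path is closed by a direct edge.
Euclidean: yes — any two successors of a common world are R-related.
Only symmetric fails.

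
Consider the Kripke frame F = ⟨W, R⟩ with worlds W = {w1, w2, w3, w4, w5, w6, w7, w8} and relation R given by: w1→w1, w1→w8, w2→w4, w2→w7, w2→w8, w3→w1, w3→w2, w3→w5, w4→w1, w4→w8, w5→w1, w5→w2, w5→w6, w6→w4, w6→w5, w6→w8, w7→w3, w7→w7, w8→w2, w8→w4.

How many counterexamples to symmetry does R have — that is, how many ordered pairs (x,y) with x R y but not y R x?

Enumerating: (w1,w8), (w2,w4), (w2,w7), (w3,w1), (w3,w2), (w3,w5), (w4,w1), (w5,w1), (w5,w2), (w6,w4), (w6,w8), (w7,w3).

12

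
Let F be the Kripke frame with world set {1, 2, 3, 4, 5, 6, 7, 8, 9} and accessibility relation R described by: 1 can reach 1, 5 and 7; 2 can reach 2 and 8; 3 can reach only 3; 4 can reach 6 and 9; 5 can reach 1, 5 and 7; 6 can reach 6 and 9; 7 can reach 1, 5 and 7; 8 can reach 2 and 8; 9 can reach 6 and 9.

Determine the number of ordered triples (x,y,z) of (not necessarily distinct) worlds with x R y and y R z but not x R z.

R is transitive; there are no such tuples.

0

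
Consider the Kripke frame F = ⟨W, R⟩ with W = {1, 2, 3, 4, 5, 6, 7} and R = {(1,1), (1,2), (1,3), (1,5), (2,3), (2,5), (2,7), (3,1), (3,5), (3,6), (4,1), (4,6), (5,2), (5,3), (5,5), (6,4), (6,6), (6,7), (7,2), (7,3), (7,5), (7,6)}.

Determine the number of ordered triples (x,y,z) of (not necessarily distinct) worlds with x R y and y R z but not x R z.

29

Enumerating: (1,2,7), (1,3,6), (2,3,1), (2,3,6), (2,5,2), (2,7,2), (2,7,6), (3,1,2), (3,1,3), (3,5,2), (3,5,3), (3,6,4), … and 17 more.
Total: 29.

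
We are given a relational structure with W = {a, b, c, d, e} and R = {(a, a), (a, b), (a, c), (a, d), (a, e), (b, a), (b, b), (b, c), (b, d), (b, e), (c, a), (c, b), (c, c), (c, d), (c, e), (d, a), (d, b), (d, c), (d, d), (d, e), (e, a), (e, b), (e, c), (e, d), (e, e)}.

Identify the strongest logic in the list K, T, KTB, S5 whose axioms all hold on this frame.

S5

Reflexive (axiom T): yes — every world is R-related to itself.
Symmetric (axiom B): yes — every pair in R has its reverse in R.
Euclidean (axiom 5): yes — any two successors of a common world are R-related.
So F validates K, T, KTB, S5. The strongest is S5.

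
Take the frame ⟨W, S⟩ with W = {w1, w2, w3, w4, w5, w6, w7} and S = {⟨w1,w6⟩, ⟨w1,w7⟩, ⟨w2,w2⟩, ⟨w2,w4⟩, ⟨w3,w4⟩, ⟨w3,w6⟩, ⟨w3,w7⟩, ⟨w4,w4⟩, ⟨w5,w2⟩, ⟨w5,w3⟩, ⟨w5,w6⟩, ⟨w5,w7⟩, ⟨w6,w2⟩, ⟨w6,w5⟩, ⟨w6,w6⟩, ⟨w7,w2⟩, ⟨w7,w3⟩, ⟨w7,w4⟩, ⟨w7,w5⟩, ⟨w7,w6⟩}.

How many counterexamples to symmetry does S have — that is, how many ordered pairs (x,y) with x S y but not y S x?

11

Enumerating: (w1,w6), (w1,w7), (w2,w4), (w3,w4), (w3,w6), (w5,w2), (w5,w3), (w6,w2), (w7,w2), (w7,w4), (w7,w6).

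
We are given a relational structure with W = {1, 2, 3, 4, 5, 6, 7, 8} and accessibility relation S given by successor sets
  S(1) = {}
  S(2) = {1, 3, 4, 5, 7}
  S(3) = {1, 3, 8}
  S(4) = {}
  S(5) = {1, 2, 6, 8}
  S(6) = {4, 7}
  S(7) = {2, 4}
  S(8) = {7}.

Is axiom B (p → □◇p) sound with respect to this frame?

Axiom B corresponds to the accessibility relation being symmetric.
Symmetric: no — 2 S 1 but not 1 S 2.

No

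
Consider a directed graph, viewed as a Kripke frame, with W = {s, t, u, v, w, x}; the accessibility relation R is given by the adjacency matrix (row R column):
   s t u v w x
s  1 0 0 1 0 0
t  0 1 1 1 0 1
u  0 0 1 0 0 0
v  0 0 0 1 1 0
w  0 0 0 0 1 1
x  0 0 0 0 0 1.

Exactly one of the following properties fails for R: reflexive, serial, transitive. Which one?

Reflexive: yes — every world is R-related to itself.
Serial: yes — every world has a successor (e.g. s R s).
Transitive: no — s R v and v R w, but not s R w.
Only transitive fails.

transitive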